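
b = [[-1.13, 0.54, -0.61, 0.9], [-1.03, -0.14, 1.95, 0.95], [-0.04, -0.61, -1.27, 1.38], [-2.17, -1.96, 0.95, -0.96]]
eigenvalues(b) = [(-0.02+2.06j), (-0.02-2.06j), (-1.73+1.03j), (-1.73-1.03j)]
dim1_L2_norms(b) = [1.66, 2.41, 1.97, 3.22]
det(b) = 17.33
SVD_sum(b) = [[0.0, 0.0, -0.0, 0.0], [-1.11, -0.78, 0.93, -0.3], [0.43, 0.30, -0.36, 0.12], [-2.03, -1.42, 1.7, -0.55]] + [[-0.67, -0.13, -0.54, 1.13], [-0.24, -0.05, -0.19, 0.40], [-0.77, -0.15, -0.63, 1.31], [-0.03, -0.01, -0.03, 0.06]] + [[0.01, 0.09, 0.12, 0.08], [0.14, 0.89, 1.15, 0.74], [-0.05, -0.33, -0.43, -0.27], [-0.09, -0.55, -0.72, -0.46]] + [[-0.48, 0.57, -0.19, -0.31],[0.17, -0.21, 0.07, 0.11],[0.36, -0.43, 0.14, 0.23],[-0.02, 0.02, -0.01, -0.01]]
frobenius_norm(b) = 4.78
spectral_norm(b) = 3.54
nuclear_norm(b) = 8.88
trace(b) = -3.50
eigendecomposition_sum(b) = [[(-0.15+0.05j), -0.02+0.22j, (0.18+0.03j), 0.13+0.02j], [-0.63+0.30j, (0.03+0.96j), (0.81+0.01j), 0.58-0.01j], [-0.36-0.30j, -0.57+0.28j, (0.22+0.49j), (0.17+0.35j)], [(-0.17-0.67j), -0.93-0.17j, (-0.17+0.78j), (-0.11+0.57j)]] + [[-0.15-0.05j, -0.02-0.22j, 0.18-0.03j, (0.13-0.02j)],[(-0.63-0.3j), (0.03-0.96j), 0.81-0.01j, (0.58+0.01j)],[-0.36+0.30j, (-0.57-0.28j), (0.22-0.49j), 0.17-0.35j],[-0.17+0.67j, (-0.93+0.17j), -0.17-0.78j, -0.11-0.57j]] + [[-0.41+1.19j,0.29+0.08j,-0.49-0.87j,0.32+0.51j], [(0.12-0.39j),(-0.1-0.02j),(0.17+0.27j),-0.11-0.16j], [0.34+1.13j,0.27-0.10j,(-0.85-0.4j),(0.52+0.21j)], [(-0.92-0.27j),-0.05+0.23j,(0.65-0.41j),-0.37+0.26j]] + [[(-0.41-1.19j), (0.29-0.08j), -0.49+0.87j, (0.32-0.51j)], [0.12+0.39j, -0.10+0.02j, (0.17-0.27j), (-0.11+0.16j)], [0.34-1.13j, 0.27+0.10j, -0.85+0.40j, 0.52-0.21j], [-0.92+0.27j, -0.05-0.23j, 0.65+0.41j, -0.37-0.26j]]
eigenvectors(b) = [[-0.14-0.02j,(-0.14+0.02j),-0.62+0.00j,(-0.62-0j)], [(-0.64+0j),(-0.64-0j),0.20-0.01j,0.20+0.01j], [-0.18-0.38j,-0.18+0.38j,(-0.48+0.34j),-0.48-0.34j], [0.13-0.62j,0.13+0.62j,(-0.02-0.47j),(-0.02+0.47j)]]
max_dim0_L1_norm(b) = 4.78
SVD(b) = [[0.00, 0.64, 0.09, 0.77], [-0.47, 0.23, 0.81, -0.28], [0.18, 0.74, -0.3, -0.58], [-0.86, 0.03, -0.50, 0.03]] @ diag([3.538002020426437, 2.2398935738321977, 2.0251483668088843, 1.079765054896196]) @ [[0.66, 0.47, -0.56, 0.18], [-0.47, -0.09, -0.38, 0.79], [0.09, 0.54, 0.7, 0.45], [-0.57, 0.69, -0.23, -0.37]]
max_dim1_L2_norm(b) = 3.22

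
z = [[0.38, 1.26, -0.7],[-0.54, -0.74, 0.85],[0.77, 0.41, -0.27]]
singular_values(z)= [2.05, 0.56, 0.3]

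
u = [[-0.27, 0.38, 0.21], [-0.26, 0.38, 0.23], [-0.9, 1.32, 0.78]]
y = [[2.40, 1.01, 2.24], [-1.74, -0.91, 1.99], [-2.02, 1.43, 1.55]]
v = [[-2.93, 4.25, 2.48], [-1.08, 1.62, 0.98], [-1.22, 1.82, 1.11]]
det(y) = -21.24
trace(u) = 0.89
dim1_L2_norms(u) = [0.51, 0.51, 1.78]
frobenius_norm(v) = 6.60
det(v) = -0.00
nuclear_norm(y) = 8.79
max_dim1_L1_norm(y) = 5.65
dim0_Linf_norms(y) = [2.4, 1.43, 2.24]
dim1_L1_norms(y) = [5.65, 4.64, 5.0]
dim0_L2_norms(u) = [0.97, 1.43, 0.84]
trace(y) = 3.04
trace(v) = -0.20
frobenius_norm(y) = 5.30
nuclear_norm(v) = 6.67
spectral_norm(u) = 1.92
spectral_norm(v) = 6.60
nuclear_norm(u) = 1.94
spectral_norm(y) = 3.68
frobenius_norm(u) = 1.92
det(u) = 0.00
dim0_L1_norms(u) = [1.43, 2.08, 1.22]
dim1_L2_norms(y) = [3.43, 2.8, 2.92]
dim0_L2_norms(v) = [3.35, 4.9, 2.89]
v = y @ u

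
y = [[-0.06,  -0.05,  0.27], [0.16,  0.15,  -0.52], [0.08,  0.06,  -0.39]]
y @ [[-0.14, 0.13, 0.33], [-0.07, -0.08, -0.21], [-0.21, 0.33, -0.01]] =[[-0.04,0.09,-0.01], [0.08,-0.16,0.03], [0.07,-0.12,0.02]]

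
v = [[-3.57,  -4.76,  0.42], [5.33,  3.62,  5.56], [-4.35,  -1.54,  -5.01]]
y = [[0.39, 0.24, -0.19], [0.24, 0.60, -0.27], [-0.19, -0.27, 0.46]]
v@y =[[-2.61, -3.83, 2.16], [1.89, 1.95, 0.57], [-1.11, -0.62, -1.06]]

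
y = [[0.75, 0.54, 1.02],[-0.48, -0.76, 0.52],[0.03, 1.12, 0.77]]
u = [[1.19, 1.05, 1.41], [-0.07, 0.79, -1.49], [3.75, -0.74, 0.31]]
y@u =[[4.68, 0.46, 0.57],[1.43, -1.49, 0.62],[2.84, 0.35, -1.39]]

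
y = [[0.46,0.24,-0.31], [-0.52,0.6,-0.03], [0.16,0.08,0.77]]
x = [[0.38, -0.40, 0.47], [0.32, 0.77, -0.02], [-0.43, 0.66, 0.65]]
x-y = [[-0.08, -0.64, 0.78], [0.84, 0.17, 0.01], [-0.59, 0.58, -0.12]]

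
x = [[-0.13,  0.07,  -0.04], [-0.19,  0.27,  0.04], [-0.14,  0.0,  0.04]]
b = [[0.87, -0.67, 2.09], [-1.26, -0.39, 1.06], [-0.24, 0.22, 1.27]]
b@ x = [[-0.28,  -0.12,  0.02], [0.09,  -0.19,  0.08], [-0.19,  0.04,  0.07]]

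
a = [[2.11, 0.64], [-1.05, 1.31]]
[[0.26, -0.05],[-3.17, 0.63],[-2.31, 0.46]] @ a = [[0.6, 0.1], [-7.35, -1.20], [-5.36, -0.88]]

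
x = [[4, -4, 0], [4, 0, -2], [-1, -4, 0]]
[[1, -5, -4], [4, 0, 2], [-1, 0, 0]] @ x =[[-12, 12, 10], [14, -24, 0], [-4, 4, 0]]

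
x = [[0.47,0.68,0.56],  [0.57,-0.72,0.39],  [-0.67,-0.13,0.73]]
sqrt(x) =[[0.79+0.15j, 0.36-0.36j, 0.30+0.03j], [(0.31-0.36j), (0.15+0.84j), (0.21-0.07j)], [(-0.36+0.03j), (-0.07-0.08j), 0.93+0.01j]]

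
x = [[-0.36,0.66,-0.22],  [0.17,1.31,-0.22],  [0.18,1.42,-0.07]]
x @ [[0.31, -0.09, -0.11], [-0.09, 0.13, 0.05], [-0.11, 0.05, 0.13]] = [[-0.15,0.11,0.04], [-0.04,0.14,0.02], [-0.06,0.16,0.04]]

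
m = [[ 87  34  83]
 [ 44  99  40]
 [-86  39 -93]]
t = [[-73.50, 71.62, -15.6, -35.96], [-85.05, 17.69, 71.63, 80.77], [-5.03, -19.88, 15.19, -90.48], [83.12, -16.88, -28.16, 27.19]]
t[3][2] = -28.16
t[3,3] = 27.19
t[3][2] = -28.16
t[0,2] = -15.6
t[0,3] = -35.96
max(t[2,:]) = 15.19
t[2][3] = -90.48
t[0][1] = 71.62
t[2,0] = -5.03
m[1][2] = 40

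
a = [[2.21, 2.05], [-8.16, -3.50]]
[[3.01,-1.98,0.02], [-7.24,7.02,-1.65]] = a @ [[0.48, -0.83, 0.37], [0.95, -0.07, -0.39]]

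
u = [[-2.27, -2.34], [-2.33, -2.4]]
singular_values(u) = [4.67, 0.0]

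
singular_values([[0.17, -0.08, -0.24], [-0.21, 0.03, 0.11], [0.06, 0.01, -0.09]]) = [0.39, 0.09, 0.04]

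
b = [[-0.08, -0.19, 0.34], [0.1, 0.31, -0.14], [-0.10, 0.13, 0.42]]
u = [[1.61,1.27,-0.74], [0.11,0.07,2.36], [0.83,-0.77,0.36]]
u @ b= [[0.07,-0.01,0.06],[-0.24,0.31,1.02],[-0.18,-0.35,0.54]]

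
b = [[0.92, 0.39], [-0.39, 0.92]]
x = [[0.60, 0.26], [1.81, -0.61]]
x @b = [[0.45, 0.47], [1.90, 0.14]]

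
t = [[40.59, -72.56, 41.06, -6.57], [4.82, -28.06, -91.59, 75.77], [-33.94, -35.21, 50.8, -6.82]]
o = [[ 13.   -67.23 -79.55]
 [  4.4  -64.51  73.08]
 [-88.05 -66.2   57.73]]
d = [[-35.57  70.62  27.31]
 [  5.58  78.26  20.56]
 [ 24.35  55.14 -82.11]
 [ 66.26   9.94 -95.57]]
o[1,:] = [4.4, -64.51, 73.08]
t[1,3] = 75.77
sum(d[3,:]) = -19.36999999999999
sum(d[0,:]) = 62.36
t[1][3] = 75.77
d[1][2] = 20.56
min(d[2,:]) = -82.11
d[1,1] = 78.26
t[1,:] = [4.82, -28.06, -91.59, 75.77]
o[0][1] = -67.23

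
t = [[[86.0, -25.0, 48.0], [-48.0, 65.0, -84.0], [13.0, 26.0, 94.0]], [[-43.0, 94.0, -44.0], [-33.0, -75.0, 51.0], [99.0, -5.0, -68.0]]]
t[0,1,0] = -48.0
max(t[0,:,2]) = 94.0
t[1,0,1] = 94.0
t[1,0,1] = 94.0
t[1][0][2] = -44.0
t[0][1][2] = -84.0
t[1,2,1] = -5.0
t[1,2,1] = -5.0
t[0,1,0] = -48.0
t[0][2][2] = 94.0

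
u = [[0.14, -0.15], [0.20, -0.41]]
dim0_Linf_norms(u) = [0.2, 0.41]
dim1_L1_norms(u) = [0.29, 0.61]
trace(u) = -0.27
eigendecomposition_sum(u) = [[0.09, -0.03], [0.04, -0.01]] + [[0.05,-0.12], [0.16,-0.40]]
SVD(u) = [[-0.4, -0.92], [-0.92, 0.40]] @ diag([0.4971543864826849, 0.055113664376678105]) @ [[-0.48, 0.88], [-0.88, -0.48]]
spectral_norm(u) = 0.50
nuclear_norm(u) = 0.55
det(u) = -0.03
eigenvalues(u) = [0.08, -0.35]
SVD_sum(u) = [[0.10, -0.17], [0.22, -0.4]] + [[0.04, 0.02],  [-0.02, -0.01]]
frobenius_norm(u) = 0.50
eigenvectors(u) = [[0.93, 0.29], [0.38, 0.96]]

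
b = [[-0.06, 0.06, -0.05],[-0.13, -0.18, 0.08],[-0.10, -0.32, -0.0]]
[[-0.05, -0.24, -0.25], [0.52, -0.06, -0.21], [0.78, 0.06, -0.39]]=b@[[-1.19, 2.32, 2.48], [-2.07, -0.9, 0.45], [-0.11, 0.97, 2.47]]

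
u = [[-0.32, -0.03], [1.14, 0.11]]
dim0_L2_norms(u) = [1.18, 0.11]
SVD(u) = [[-0.27,0.96], [0.96,0.27]] @ diag([1.1895374282828877, 0.0008406629133507321]) @ [[1.00, 0.10],[-0.10, 1.00]]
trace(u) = -0.21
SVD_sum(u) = [[-0.32, -0.03], [1.14, 0.11]] + [[-0.0,0.0],[-0.00,0.00]]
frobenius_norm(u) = 1.19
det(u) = -0.00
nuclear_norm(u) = 1.19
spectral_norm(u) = 1.19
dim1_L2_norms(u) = [0.32, 1.15]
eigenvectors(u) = [[-0.27, 0.09], [0.96, -1.0]]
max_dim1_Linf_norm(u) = 1.14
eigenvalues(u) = [-0.21, 0.0]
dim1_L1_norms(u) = [0.35, 1.25]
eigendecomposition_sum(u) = [[-0.32, -0.03], [1.12, 0.1]] + [[-0.0, -0.0], [0.02, 0.01]]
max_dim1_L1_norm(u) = 1.25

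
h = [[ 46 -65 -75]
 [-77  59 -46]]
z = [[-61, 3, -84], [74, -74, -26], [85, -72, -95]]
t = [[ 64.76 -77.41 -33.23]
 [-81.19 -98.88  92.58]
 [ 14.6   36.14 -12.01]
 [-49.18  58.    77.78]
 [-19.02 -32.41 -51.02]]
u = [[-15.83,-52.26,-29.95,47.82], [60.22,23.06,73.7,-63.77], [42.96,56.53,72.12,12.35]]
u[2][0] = 42.96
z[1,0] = 74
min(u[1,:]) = -63.77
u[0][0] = -15.83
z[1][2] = -26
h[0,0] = 46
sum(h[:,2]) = -121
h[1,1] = 59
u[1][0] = 60.22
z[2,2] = -95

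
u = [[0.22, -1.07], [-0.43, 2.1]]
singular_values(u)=[2.41, 0.0]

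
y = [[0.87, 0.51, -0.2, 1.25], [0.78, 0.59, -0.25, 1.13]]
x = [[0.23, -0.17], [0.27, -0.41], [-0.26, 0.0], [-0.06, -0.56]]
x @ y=[[0.07,0.02,-0.00,0.1],[-0.08,-0.1,0.05,-0.13],[-0.23,-0.13,0.05,-0.32],[-0.49,-0.36,0.15,-0.71]]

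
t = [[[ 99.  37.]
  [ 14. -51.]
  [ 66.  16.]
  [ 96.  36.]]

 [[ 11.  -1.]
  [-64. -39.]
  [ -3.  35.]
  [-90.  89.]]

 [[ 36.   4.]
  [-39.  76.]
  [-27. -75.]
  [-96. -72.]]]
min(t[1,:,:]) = -90.0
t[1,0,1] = -1.0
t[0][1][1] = -51.0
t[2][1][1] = 76.0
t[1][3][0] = -90.0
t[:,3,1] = [36.0, 89.0, -72.0]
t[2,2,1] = -75.0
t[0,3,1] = 36.0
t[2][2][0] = -27.0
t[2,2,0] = -27.0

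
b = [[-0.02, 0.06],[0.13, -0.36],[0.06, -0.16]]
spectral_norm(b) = 0.42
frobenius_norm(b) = 0.42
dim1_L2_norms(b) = [0.06, 0.38, 0.17]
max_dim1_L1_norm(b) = 0.49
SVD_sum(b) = [[-0.02, 0.06], [0.13, -0.36], [0.06, -0.16]] + [[0.0, 0.00], [-0.00, -0.0], [0.0, 0.0]]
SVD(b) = [[-0.15, -0.65], [0.90, 0.22], [0.4, -0.73]] @ diag([0.423902753665251, 0.0025407548125469543]) @ [[0.34, -0.94],[-0.94, -0.34]]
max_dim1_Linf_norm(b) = 0.36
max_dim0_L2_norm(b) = 0.4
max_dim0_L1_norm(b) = 0.58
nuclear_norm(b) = 0.43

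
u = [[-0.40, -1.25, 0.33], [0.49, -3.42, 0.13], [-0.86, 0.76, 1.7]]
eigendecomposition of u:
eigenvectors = [[0.14, -0.94, 0.41], [0.04, -0.17, 0.91], [0.99, -0.3, -0.07]]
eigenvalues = [1.61, -0.52, -3.21]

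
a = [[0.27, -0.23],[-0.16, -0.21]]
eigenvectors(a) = [[0.96, 0.39], [-0.28, 0.92]]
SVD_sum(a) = [[0.25, -0.25],[0.02, -0.02]] + [[0.02,0.02], [-0.18,-0.19]]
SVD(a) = [[-1.00, -0.09], [-0.09, 1.0]] @ diag([0.35533064420778904, 0.2631351996348601]) @ [[-0.72, 0.70], [-0.70, -0.72]]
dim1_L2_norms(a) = [0.35, 0.26]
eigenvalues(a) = [0.34, -0.28]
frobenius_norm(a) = 0.44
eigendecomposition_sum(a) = [[0.3,-0.13], [-0.09,0.04]] + [[-0.03, -0.10], [-0.07, -0.25]]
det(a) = -0.09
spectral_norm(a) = 0.36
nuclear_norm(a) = 0.62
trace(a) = 0.06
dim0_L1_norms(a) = [0.43, 0.44]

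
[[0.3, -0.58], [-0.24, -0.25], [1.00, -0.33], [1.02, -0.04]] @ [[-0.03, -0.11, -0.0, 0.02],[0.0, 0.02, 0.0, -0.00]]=[[-0.01, -0.04, 0.0, 0.01], [0.01, 0.02, 0.0, -0.0], [-0.03, -0.12, 0.0, 0.02], [-0.03, -0.11, 0.00, 0.02]]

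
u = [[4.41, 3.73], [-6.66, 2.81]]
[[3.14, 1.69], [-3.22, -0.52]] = u @ [[0.56, 0.18], [0.18, 0.24]]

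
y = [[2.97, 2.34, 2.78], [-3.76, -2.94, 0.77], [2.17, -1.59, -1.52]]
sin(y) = [[-2.26, -1.81, 1.71], [1.00, -4.14, -4.96], [2.93, 4.46, -1.34]]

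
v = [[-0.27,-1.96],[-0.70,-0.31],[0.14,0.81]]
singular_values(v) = [2.18, 0.64]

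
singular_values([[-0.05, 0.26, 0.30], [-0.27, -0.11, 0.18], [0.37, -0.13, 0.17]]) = [0.47, 0.41, 0.27]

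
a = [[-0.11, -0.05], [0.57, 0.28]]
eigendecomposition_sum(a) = [[-0.02,-0.00],[0.04,0.01]] + [[-0.09, -0.05], [0.53, 0.27]]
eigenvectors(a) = [[-0.46, 0.17], [0.89, -0.99]]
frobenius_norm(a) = 0.65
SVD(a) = [[-0.19, 0.98], [0.98, 0.19]] @ diag([0.6464420632089086, 0.0035579367910913394]) @ [[0.90,0.44], [-0.44,0.90]]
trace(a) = 0.17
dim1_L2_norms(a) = [0.12, 0.64]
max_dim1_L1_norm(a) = 0.85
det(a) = -0.00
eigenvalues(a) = [-0.01, 0.18]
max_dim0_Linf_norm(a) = 0.57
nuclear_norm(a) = 0.65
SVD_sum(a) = [[-0.11, -0.05],[0.57, 0.28]] + [[-0.0, 0.0],[-0.0, 0.0]]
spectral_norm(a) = 0.65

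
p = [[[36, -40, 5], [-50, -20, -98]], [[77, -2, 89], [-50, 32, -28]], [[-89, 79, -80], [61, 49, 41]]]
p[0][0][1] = -40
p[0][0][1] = -40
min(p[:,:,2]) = -98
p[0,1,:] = [-50, -20, -98]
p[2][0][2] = -80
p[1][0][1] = -2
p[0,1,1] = -20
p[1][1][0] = -50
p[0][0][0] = 36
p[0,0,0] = 36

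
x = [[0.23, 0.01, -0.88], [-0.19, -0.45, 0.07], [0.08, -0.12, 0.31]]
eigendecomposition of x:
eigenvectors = [[0.16+0.00j, 0.92+0.00j, 0.92-0.00j], [0.98+0.00j, -0.22+0.06j, -0.22-0.06j], [0.13+0.00j, -0.05-0.32j, (-0.05+0.32j)]]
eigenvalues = [(-0.47+0j), (0.28+0.31j), (0.28-0.31j)]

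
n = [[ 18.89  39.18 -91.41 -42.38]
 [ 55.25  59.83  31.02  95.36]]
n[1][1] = 59.83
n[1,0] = 55.25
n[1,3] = 95.36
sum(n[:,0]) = 74.14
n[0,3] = -42.38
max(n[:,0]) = 55.25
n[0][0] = 18.89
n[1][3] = 95.36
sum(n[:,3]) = 52.98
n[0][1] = 39.18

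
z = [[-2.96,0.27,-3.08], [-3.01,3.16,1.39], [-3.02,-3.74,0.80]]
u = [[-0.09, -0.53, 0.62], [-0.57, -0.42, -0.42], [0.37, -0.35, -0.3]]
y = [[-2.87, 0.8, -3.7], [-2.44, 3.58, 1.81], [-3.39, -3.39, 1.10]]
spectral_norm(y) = 5.15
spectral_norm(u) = 0.83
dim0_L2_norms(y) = [5.07, 4.99, 4.26]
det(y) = -107.18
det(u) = 0.39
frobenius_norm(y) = 8.30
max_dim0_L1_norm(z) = 8.99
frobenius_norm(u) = 1.30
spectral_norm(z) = 5.26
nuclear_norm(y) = 14.31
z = u + y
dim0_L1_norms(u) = [1.03, 1.3, 1.34]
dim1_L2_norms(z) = [4.28, 4.58, 4.87]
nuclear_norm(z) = 13.54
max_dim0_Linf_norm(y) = 3.7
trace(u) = -0.81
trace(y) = 1.81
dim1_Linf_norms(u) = [0.62, 0.57, 0.37]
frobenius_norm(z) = 7.94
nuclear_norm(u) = 2.23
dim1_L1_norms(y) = [7.37, 7.83, 7.88]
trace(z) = 1.00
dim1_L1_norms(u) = [1.24, 1.41, 1.02]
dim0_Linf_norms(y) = [3.39, 3.58, 3.7]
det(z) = -87.42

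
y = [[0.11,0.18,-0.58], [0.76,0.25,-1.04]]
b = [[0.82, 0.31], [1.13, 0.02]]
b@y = [[0.33,  0.23,  -0.80], [0.14,  0.21,  -0.68]]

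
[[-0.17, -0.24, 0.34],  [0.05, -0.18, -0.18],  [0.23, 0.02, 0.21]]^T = [[-0.17, 0.05, 0.23],[-0.24, -0.18, 0.02],[0.34, -0.18, 0.21]]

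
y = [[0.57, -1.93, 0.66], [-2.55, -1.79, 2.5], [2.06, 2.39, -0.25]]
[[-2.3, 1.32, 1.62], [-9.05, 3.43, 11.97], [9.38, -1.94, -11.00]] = y @ [[2.33, -0.26, -3.29], [1.93, -0.51, -1.75], [0.14, 0.74, 0.18]]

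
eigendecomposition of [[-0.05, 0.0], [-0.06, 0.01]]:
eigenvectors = [[0.0, 0.71],  [1.00, 0.71]]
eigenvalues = [0.01, -0.05]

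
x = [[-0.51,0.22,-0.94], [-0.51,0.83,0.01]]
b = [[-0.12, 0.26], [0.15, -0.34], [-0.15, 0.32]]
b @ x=[[-0.07, 0.19, 0.12], [0.10, -0.25, -0.14], [-0.09, 0.23, 0.14]]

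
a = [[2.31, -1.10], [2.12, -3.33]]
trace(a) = -1.02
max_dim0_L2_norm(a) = 3.51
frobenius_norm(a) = 4.70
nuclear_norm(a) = 5.73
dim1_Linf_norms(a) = [2.31, 3.33]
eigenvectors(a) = [[0.93, 0.21], [0.38, 0.98]]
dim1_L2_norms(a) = [2.56, 3.95]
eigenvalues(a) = [1.86, -2.88]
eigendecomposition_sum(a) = [[2.04, -0.43], [0.83, -0.18]] + [[0.27, -0.67], [1.29, -3.15]]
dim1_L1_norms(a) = [3.41, 5.45]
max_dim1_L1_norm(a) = 5.45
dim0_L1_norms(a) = [4.43, 4.43]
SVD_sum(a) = [[1.55, -1.77], [2.58, -2.93]] + [[0.76, 0.67],[-0.46, -0.40]]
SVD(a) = [[-0.52, -0.86], [-0.86, 0.52]] @ diag([4.554591735864642, 1.176900216498198]) @ [[-0.66,0.75], [-0.75,-0.66]]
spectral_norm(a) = 4.55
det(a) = -5.36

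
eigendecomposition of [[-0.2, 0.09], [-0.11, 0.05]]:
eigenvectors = [[-0.88, -0.41], [-0.48, -0.91]]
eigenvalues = [-0.15, 0.0]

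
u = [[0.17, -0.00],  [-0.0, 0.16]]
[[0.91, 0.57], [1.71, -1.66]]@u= [[0.15, 0.09], [0.29, -0.27]]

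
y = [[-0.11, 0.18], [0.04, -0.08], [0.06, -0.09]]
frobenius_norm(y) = 0.25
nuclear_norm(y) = 0.26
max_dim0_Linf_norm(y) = 0.18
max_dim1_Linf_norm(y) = 0.18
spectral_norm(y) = 0.25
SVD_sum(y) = [[-0.11,0.18], [0.05,-0.08], [0.06,-0.09]] + [[-0.0, -0.00], [-0.01, -0.0], [0.00, 0.0]]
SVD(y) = [[-0.83,-0.08],[0.35,-0.84],[0.43,0.53]] @ diag([0.2532291259748707, 0.0086608173980894]) @ [[0.52, -0.86], [0.86, 0.52]]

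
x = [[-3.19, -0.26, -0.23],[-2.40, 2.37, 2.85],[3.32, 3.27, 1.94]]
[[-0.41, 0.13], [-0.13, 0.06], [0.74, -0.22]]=x @ [[0.12,-0.04],[0.14,-0.04],[-0.06,0.02]]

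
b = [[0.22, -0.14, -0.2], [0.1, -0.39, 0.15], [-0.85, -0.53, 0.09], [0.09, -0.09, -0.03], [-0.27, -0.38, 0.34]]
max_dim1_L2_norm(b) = 1.01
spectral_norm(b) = 1.14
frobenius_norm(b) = 1.29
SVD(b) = [[-0.12, 0.38, -0.72], [0.17, 0.76, 0.00], [0.87, -0.29, -0.39], [-0.02, 0.23, -0.18], [0.45, 0.37, 0.54]] @ diag([1.139323351070875, 0.5025847108171215, 0.3216378556039418]) @ [[-0.76, -0.6, 0.25], [0.65, -0.72, 0.27], [0.02, 0.36, 0.93]]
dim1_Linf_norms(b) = [0.22, 0.39, 0.85, 0.09, 0.38]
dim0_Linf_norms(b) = [0.85, 0.53, 0.34]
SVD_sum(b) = [[0.1, 0.08, -0.03], [-0.15, -0.12, 0.05], [-0.75, -0.59, 0.24], [0.02, 0.01, -0.01], [-0.39, -0.31, 0.13]] + [[0.12,  -0.14,  0.05], [0.25,  -0.27,  0.1], [-0.09,  0.10,  -0.04], [0.07,  -0.08,  0.03], [0.12,  -0.13,  0.05]] + [[-0.00, -0.08, -0.22], [0.0, 0.00, 0.0], [-0.0, -0.04, -0.12], [-0.0, -0.02, -0.05], [0.0, 0.06, 0.16]]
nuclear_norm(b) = 1.96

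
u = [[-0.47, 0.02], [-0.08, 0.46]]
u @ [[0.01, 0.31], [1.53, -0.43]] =[[0.03,-0.15], [0.7,-0.22]]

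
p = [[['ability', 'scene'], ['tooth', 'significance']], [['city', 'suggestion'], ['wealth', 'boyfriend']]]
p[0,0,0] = 'ability'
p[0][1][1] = 'significance'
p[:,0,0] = ['ability', 'city']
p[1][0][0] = 'city'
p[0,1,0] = 'tooth'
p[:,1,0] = ['tooth', 'wealth']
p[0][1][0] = 'tooth'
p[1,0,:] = ['city', 'suggestion']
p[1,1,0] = 'wealth'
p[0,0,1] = 'scene'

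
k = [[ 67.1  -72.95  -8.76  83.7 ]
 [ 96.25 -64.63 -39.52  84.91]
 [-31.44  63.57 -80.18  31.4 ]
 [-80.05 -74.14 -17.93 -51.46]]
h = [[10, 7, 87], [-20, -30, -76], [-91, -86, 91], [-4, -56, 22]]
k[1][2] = -39.52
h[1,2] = -76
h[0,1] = 7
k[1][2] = -39.52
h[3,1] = -56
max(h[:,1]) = 7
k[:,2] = [-8.76, -39.52, -80.18, -17.93]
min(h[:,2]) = -76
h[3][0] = -4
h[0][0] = 10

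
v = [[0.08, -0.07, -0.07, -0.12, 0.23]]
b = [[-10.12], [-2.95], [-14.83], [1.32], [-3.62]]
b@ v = [[-0.81, 0.71, 0.71, 1.21, -2.33], [-0.24, 0.21, 0.21, 0.35, -0.68], [-1.19, 1.04, 1.04, 1.78, -3.41], [0.11, -0.09, -0.09, -0.16, 0.3], [-0.29, 0.25, 0.25, 0.43, -0.83]]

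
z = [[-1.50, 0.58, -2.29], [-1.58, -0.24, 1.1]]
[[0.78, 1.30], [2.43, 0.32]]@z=[[-3.22, 0.14, -0.36],[-4.15, 1.33, -5.21]]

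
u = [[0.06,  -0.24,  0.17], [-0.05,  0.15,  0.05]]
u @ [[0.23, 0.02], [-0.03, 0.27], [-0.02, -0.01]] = [[0.02, -0.07], [-0.02, 0.04]]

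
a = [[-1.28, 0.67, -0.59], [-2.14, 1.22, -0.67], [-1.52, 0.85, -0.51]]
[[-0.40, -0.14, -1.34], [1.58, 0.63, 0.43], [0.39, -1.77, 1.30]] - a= [[0.88, -0.81, -0.75], [3.72, -0.59, 1.10], [1.91, -2.62, 1.81]]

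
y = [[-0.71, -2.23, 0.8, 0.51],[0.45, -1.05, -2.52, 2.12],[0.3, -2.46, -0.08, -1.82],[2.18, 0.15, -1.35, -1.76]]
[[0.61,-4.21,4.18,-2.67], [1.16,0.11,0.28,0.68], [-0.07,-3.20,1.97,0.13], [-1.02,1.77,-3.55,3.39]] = y @ [[-0.45, -0.08, -0.69, 0.25], [-0.18, 1.52, -1.28, 0.56], [-0.28, -0.92, 0.72, -1.08], [0.22, -0.27, 0.50, -0.74]]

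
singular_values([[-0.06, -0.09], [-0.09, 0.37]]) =[0.39, 0.08]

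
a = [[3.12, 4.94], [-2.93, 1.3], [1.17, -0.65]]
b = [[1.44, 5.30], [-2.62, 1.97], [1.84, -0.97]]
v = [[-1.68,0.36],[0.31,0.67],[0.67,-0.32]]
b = a + v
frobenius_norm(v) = 2.01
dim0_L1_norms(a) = [7.22, 6.89]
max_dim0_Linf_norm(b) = 5.3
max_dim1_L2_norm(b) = 5.49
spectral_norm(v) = 1.87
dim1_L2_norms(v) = [1.72, 0.74, 0.74]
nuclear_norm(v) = 2.61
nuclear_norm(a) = 9.30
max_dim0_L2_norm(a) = 5.15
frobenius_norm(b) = 6.73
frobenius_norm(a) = 6.80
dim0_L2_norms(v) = [1.84, 0.83]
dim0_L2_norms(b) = [3.51, 5.74]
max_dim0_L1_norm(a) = 7.22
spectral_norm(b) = 5.74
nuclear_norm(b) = 9.25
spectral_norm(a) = 5.87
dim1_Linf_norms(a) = [4.94, 2.93, 1.17]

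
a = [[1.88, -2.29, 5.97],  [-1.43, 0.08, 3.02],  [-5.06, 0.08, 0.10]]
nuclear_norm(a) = 13.48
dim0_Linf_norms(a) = [5.06, 2.29, 5.97]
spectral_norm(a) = 7.19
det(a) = 35.96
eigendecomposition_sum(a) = [[(0.9+2.37j),-1.08+0.30j,2.96-0.28j], [(-0.28+1.64j),(-0.71-0.19j),1.77+0.83j], [-2.36+0.79j,-0.25-1.08j,(0.15+2.92j)]] + [[0.90-2.37j, (-1.08-0.3j), (2.96+0.28j)], [-0.28-1.64j, (-0.71+0.19j), 1.77-0.83j], [-2.36-0.79j, -0.25+1.08j, 0.15-2.92j]] + [[0.07+0.00j, -0.12+0.00j, (0.04-0j)],[(-0.87-0j), (1.51-0j), (-0.51+0j)],[-0.34-0.00j, 0.59-0.00j, -0.20+0.00j]]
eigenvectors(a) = [[0.65+0.00j, (0.65-0j), (0.08+0j)], [0.36+0.22j, 0.36-0.22j, -0.93+0.00j], [-0.03+0.63j, (-0.03-0.63j), (-0.36+0j)]]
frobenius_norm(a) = 9.01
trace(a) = 2.06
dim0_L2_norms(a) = [5.58, 2.29, 6.69]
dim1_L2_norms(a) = [6.66, 3.34, 5.06]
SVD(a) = [[-0.92, -0.08, 0.37], [-0.3, -0.45, -0.84], [0.24, -0.89, 0.39]] @ diag([7.189408058406922, 5.3525919888516365, 0.9344895775742393]) @ [[-0.35, 0.29, -0.89], [0.93, 0.01, -0.36], [-0.09, -0.96, -0.28]]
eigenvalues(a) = [(0.34+5.1j), (0.34-5.1j), (1.38+0j)]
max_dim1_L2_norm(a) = 6.66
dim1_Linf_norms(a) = [5.97, 3.02, 5.06]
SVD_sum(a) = [[2.31, -1.95, 5.92], [0.75, -0.64, 1.93], [-0.59, 0.5, -1.51]] + [[-0.39, -0.01, 0.15], [-2.26, -0.03, 0.87], [-4.44, -0.06, 1.71]] + [[-0.03,-0.33,-0.1], [0.07,0.75,0.22], [-0.03,-0.35,-0.1]]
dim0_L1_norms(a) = [8.37, 2.45, 9.09]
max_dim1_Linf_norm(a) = 5.97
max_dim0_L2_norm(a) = 6.69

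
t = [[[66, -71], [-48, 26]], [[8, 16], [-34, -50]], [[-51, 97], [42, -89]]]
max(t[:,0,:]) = 97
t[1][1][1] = -50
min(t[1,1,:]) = -50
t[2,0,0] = -51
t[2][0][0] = -51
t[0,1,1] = 26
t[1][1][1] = -50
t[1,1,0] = -34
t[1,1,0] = -34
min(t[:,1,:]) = -89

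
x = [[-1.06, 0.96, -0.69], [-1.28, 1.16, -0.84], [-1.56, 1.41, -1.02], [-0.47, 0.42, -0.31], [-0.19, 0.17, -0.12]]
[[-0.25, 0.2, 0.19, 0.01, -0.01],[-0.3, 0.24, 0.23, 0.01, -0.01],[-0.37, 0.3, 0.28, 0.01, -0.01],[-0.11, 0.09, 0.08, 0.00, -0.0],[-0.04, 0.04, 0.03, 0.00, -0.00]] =x @ [[0.17, -0.19, -0.10, 0.09, 0.2], [0.03, -0.13, 0.1, 0.22, 0.11], [0.14, -0.18, 0.02, 0.16, -0.14]]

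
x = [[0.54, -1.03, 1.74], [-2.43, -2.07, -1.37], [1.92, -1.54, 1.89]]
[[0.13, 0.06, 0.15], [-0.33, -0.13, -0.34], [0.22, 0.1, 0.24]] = x @ [[0.07, 0.03, 0.07], [0.03, 0.01, 0.03], [0.07, 0.03, 0.08]]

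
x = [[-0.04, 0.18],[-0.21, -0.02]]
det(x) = 0.039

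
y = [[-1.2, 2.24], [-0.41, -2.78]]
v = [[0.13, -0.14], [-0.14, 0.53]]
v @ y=[[-0.1, 0.68], [-0.05, -1.79]]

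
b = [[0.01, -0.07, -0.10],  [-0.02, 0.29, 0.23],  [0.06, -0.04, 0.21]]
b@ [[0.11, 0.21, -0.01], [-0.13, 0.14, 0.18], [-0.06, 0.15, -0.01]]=[[0.02, -0.02, -0.01], [-0.05, 0.07, 0.05], [-0.00, 0.04, -0.01]]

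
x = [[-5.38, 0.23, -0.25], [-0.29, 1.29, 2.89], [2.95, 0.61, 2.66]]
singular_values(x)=[6.37, 3.83, 0.24]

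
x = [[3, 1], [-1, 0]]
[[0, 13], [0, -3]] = x@ [[0, 3], [0, 4]]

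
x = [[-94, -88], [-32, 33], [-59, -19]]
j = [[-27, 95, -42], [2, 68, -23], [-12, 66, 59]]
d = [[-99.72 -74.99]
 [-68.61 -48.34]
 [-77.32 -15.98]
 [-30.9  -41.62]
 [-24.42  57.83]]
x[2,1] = -19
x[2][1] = -19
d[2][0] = -77.32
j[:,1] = [95, 68, 66]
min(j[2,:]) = -12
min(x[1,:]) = -32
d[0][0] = -99.72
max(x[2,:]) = -19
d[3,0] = -30.9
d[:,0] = [-99.72, -68.61, -77.32, -30.9, -24.42]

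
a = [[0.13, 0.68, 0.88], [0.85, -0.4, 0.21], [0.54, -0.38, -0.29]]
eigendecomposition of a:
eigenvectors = [[0.79, 0.64, -0.34], [0.58, -0.51, -0.68], [0.19, -0.58, 0.65]]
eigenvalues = [0.83, -1.22, -0.17]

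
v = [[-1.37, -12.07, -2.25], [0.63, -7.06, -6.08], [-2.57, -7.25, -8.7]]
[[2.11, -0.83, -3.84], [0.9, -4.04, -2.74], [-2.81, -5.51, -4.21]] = v@[[0.9, -0.12, 0.29], [-0.34, -0.05, 0.25], [0.34, 0.71, 0.19]]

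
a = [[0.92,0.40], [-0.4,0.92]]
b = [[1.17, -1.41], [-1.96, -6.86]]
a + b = [[2.09, -1.01],[-2.36, -5.94]]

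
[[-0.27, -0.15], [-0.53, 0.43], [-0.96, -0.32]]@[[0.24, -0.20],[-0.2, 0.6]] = [[-0.03, -0.04], [-0.21, 0.36], [-0.17, 0.0]]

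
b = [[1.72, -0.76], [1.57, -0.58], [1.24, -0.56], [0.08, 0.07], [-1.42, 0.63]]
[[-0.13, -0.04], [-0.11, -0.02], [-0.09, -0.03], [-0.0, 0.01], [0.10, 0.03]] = b@[[-0.06,0.01],[0.03,0.07]]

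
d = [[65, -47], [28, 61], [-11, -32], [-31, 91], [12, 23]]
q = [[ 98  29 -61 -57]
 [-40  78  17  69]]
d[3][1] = 91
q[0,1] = 29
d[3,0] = -31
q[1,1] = 78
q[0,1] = 29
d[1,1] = 61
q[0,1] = 29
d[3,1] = 91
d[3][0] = -31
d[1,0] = 28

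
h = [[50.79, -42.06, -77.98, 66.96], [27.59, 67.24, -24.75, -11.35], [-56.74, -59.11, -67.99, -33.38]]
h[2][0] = -56.74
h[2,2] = -67.99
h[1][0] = 27.59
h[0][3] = 66.96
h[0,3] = 66.96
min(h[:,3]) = -33.38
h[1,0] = 27.59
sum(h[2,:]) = -217.21999999999997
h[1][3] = -11.35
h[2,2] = -67.99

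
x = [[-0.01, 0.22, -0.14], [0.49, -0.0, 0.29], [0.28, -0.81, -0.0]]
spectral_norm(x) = 0.91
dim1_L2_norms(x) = [0.26, 0.57, 0.86]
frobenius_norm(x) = 1.06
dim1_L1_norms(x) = [0.37, 0.78, 1.09]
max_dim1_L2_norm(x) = 0.86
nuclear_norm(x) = 1.59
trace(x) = -0.01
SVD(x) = [[-0.24,-0.03,0.97], [0.28,-0.96,0.04], [0.93,0.28,0.24]] @ diag([0.9067733950008965, 0.531823541016047, 0.1473965106089751]) @ [[0.44, -0.89, 0.13], [-0.74, -0.44, -0.52], [0.51, 0.13, -0.85]]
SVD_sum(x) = [[-0.10, 0.19, -0.03], [0.11, -0.22, 0.03], [0.37, -0.75, 0.11]] + [[0.01, 0.01, 0.01],[0.38, 0.22, 0.26],[-0.11, -0.06, -0.08]] + [[0.07, 0.02, -0.12], [0.0, 0.00, -0.00], [0.02, 0.0, -0.03]]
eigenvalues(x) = [(0.28+0j), (-0.15+0.48j), (-0.15-0.48j)]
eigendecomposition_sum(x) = [[(0.22+0j), (0.12+0j), (0.02+0j)], [(0.15+0j), (0.08+0j), 0.01+0.00j], [(-0.22+0j), (-0.12+0j), -0.02-0.00j]] + [[(-0.11+0.03j), (0.05-0.1j), (-0.08-0.04j)], [(0.17-0.09j), -0.04+0.17j, (0.14+0.03j)], [0.25+0.28j, -0.34+0.01j, (0.01+0.28j)]] + [[-0.11-0.03j,0.05+0.10j,-0.08+0.04j], [0.17+0.09j,-0.04-0.17j,(0.14-0.03j)], [(0.25-0.28j),-0.34-0.01j,(0.01-0.28j)]]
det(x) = 0.07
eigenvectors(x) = [[0.63+0.00j, 0.13-0.24j, (0.13+0.24j)], [(0.44+0j), (-0.11+0.42j), (-0.11-0.42j)], [-0.64+0.00j, (-0.86+0j), (-0.86-0j)]]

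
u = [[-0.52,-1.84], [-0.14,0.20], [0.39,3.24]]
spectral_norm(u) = 3.78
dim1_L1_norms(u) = [2.36, 0.34, 3.63]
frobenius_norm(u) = 3.79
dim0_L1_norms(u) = [1.05, 5.28]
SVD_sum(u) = [[-0.3,  -1.88],  [0.03,  0.17],  [0.51,  3.22]] + [[-0.22, 0.04],[-0.17, 0.03],[-0.12, 0.02]]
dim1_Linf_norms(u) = [1.84, 0.2, 3.24]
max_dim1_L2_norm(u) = 3.26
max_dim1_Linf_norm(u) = 3.24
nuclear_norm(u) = 4.09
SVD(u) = [[0.5, 0.73], [-0.05, 0.55], [-0.86, 0.4]] @ diag([3.777669014882298, 0.30743586973253795]) @ [[-0.16, -0.99],  [-0.99, 0.16]]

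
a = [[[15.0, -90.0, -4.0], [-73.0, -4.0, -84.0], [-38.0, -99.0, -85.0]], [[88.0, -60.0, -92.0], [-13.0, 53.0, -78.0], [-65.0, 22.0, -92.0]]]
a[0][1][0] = -73.0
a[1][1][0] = -13.0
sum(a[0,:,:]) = -462.0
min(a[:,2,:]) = -99.0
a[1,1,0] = -13.0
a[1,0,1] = -60.0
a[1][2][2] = -92.0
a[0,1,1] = -4.0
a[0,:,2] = [-4.0, -84.0, -85.0]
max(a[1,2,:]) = 22.0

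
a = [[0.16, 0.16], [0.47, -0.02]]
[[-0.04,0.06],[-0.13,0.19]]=a@[[-0.28, 0.41], [0.02, -0.06]]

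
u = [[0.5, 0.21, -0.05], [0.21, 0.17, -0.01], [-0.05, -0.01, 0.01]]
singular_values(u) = [0.61, 0.07, 0.0]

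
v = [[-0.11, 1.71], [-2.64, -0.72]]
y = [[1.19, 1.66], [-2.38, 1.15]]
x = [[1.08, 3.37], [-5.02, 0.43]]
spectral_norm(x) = 5.15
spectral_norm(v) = 2.77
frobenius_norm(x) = 6.16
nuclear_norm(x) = 8.52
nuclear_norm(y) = 4.67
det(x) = 17.38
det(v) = 4.59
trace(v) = -0.83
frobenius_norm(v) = 3.23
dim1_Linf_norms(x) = [3.37, 5.02]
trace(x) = 1.51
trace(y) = 2.34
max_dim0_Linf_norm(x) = 5.02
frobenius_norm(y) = 3.34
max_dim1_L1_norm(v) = 3.36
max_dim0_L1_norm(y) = 3.57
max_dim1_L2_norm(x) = 5.04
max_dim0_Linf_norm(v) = 2.64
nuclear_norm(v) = 4.43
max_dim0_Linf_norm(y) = 2.38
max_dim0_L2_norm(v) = 2.64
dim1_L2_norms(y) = [2.04, 2.64]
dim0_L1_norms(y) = [3.57, 2.81]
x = v + y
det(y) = 5.32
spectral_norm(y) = 2.69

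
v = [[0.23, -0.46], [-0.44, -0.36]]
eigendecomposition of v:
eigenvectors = [[0.88, 0.48], [-0.47, 0.88]]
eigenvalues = [0.47, -0.6]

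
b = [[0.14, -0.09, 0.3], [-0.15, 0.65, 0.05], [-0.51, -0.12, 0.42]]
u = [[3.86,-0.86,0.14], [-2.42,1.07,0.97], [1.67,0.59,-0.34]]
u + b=[[4.00, -0.95, 0.44], [-2.57, 1.72, 1.02], [1.16, 0.47, 0.08]]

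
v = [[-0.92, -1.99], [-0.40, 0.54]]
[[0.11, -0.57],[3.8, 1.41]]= v @ [[-5.89, -1.93], [2.67, 1.18]]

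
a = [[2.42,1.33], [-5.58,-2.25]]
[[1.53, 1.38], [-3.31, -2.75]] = a@[[0.48,0.28], [0.28,0.53]]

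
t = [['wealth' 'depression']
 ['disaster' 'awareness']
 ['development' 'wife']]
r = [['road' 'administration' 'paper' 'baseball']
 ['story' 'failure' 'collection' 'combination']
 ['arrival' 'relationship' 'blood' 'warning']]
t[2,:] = ['development', 'wife']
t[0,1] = 'depression'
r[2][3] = 'warning'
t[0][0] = 'wealth'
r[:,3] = ['baseball', 'combination', 'warning']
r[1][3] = 'combination'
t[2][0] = 'development'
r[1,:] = ['story', 'failure', 'collection', 'combination']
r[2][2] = 'blood'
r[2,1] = 'relationship'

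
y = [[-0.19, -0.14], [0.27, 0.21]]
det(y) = -0.00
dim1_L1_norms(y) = [0.33, 0.48]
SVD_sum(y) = [[-0.19, -0.14], [0.27, 0.21]] + [[-0.00, 0.0], [-0.00, 0.0]]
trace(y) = 0.02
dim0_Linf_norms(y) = [0.27, 0.21]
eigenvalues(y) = [-0.04, 0.06]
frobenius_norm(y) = 0.42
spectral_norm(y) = 0.42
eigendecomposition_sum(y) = [[-0.10, -0.06], [0.11, 0.06]] + [[-0.09, -0.08], [0.16, 0.15]]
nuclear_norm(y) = 0.42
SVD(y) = [[-0.57, 0.82], [0.82, 0.57]] @ diag([0.4155411659658688, 0.00505365093039299]) @ [[0.79, 0.61], [-0.61, 0.79]]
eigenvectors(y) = [[-0.67, 0.49], [0.74, -0.87]]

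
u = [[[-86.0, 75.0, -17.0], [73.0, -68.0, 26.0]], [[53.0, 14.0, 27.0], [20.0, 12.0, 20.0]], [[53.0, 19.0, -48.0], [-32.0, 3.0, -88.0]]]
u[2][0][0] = 53.0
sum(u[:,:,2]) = -80.0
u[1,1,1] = 12.0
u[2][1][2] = -88.0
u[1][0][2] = 27.0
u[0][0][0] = -86.0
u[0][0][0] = -86.0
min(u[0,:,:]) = -86.0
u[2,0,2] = -48.0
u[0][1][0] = 73.0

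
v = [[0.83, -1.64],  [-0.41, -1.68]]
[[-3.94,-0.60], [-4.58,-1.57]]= v@[[0.43, 0.76], [2.62, 0.75]]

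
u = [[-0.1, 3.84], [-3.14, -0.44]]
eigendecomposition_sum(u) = [[(-0.05+1.74j), 1.92+0.15j], [(-1.57-0.12j), -0.22+1.73j]] + [[(-0.05-1.74j), (1.92-0.15j)], [(-1.57+0.12j), -0.22-1.73j]]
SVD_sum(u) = [[0.70, 3.69], [-0.19, -1.0]] + [[-0.80, 0.15], [-2.95, 0.56]]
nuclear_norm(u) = 7.00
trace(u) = -0.54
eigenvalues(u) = [(-0.27+3.47j), (-0.27-3.47j)]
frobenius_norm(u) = 4.98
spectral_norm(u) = 3.89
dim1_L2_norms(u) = [3.84, 3.17]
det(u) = 12.10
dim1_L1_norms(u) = [3.94, 3.58]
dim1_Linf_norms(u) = [3.84, 3.14]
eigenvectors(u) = [[0.74+0.00j, (0.74-0j)], [(-0.03+0.67j), (-0.03-0.67j)]]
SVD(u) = [[-0.97,0.26], [0.26,0.97]] @ diag([3.889530074359591, 3.1113270160258426]) @ [[-0.19, -0.98], [-0.98, 0.19]]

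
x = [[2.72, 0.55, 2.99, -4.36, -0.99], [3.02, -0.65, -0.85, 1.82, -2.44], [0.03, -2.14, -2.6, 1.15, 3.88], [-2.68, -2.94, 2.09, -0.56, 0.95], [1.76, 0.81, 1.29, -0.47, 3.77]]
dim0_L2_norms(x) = [5.18, 3.82, 4.74, 4.92, 6.09]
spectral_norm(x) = 7.16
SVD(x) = [[-0.75, 0.39, 0.16, 0.31, -0.4],[-0.13, -0.58, 0.30, 0.67, 0.34],[0.62, 0.21, 0.39, 0.39, -0.51],[0.16, 0.46, -0.62, 0.54, 0.32],[0.03, 0.51, 0.60, -0.12, 0.60]] @ diag([7.158498311732801, 5.97744478643818, 5.025652433802189, 3.074293153132531, 1.8598104659405876]) @ [[-0.39, -0.29, -0.48, 0.51, 0.52], [-0.17, -0.13, 0.45, -0.50, 0.71], [0.81, 0.27, -0.26, 0.07, 0.46], [0.40, -0.9, 0.10, 0.02, -0.13], [0.08, 0.12, 0.7, 0.69, 0.08]]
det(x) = -1229.54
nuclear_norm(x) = 23.10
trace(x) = 2.68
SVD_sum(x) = [[2.11, 1.59, 2.57, -2.77, -2.81], [0.36, 0.27, 0.44, -0.47, -0.48], [-1.75, -1.31, -2.12, 2.29, 2.32], [-0.44, -0.33, -0.54, 0.58, 0.59], [-0.07, -0.05, -0.09, 0.09, 0.09]] + [[-0.39, -0.31, 1.05, -1.15, 1.63], [0.58, 0.46, -1.56, 1.72, -2.43], [-0.21, -0.17, 0.57, -0.63, 0.89], [-0.46, -0.37, 1.25, -1.37, 1.94], [-0.52, -0.41, 1.4, -1.54, 2.17]] + [[0.66, 0.22, -0.21, 0.06, 0.38], [1.2, 0.4, -0.38, 0.10, 0.68], [1.58, 0.53, -0.51, 0.13, 0.90], [-2.49, -0.83, 0.8, -0.21, -1.41], [2.41, 0.81, -0.77, 0.20, 1.36]] + [[0.39, -0.87, 0.10, 0.02, -0.12], [0.84, -1.86, 0.22, 0.04, -0.26], [0.48, -1.07, 0.12, 0.02, -0.15], [0.67, -1.48, 0.17, 0.03, -0.21], [-0.15, 0.33, -0.04, -0.01, 0.05]] + [[-0.06, -0.09, -0.52, -0.51, -0.06],[0.05, 0.08, 0.44, 0.44, 0.05],[-0.08, -0.11, -0.67, -0.66, -0.08],[0.05, 0.07, 0.41, 0.41, 0.05],[0.09, 0.14, 0.79, 0.78, 0.09]]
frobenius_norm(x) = 11.19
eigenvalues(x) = [(4.92+1.37j), (4.92-1.37j), (-1.07+2.88j), (-1.07-2.88j), (-5+0j)]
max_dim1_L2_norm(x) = 6.05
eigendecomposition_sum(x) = [[1.80-0.24j, (0.55-0.15j), (0.37+0.25j), (-1.08+0.31j), -0.16+1.84j], [0.40+0.65j, 0.15+0.18j, (-0.03+0.19j), (-0.3-0.37j), (-0.73+0.25j)], [-0.11-1.40j, (-0.1-0.43j), (0.21-0.28j), 0.19+0.85j, (1.41+0.2j)], [-1.20-0.84j, -0.41-0.21j, (-0.08-0.35j), (0.81+0.41j), (1.09-1j)], [(0.84-2.15j), 0.17-0.70j, 0.51-0.26j, (-0.32+1.39j), (1.94+1.3j)]] + [[(1.8+0.24j), 0.55+0.15j, 0.37-0.25j, (-1.08-0.31j), -0.16-1.84j],[(0.4-0.65j), 0.15-0.18j, (-0.03-0.19j), (-0.3+0.37j), (-0.73-0.25j)],[(-0.11+1.4j), -0.10+0.43j, (0.21+0.28j), (0.19-0.85j), 1.41-0.20j],[-1.20+0.84j, -0.41+0.21j, (-0.08+0.35j), 0.81-0.41j, (1.09+1j)],[0.84+2.15j, 0.17+0.70j, (0.51+0.26j), (-0.32-1.39j), (1.94-1.3j)]] + [[(-0.23+0.34j), (-0.48-0.35j), (0.04+0.45j), -0.48+0.03j, 0.04-0.45j], [(0.87+0.13j), -0.24+1.27j, (0.83-0.5j), (0.51+0.9j), (-0.91+0.35j)], [(-0.2+0.45j), (-0.65-0.32j), (0.14+0.53j), -0.56+0.14j, -0.05-0.55j], [-0.02+0.80j, -1.18-0.08j, 0.54+0.70j, (-0.76+0.56j), -0.41-0.79j], [(0.07-0.14j), 0.21+0.12j, (-0.04-0.17j), (0.19-0.04j), (0.01+0.18j)]] + [[-0.23-0.34j, -0.48+0.35j, (0.04-0.45j), (-0.48-0.03j), (0.04+0.45j)], [0.87-0.13j, -0.24-1.27j, (0.83+0.5j), (0.51-0.9j), (-0.91-0.35j)], [(-0.2-0.45j), -0.65+0.32j, (0.14-0.53j), -0.56-0.14j, -0.05+0.55j], [-0.02-0.80j, -1.18+0.08j, (0.54-0.7j), -0.76-0.56j, (-0.41+0.79j)], [(0.07+0.14j), 0.21-0.12j, -0.04+0.17j, 0.19+0.04j, 0.01-0.18j]] + [[(-0.43-0j), (0.42+0j), (2.16-0j), -1.23+0.00j, (-0.75+0j)], [0.49+0.00j, (-0.48-0j), (-2.44+0j), 1.39-0.00j, (0.85-0j)], [(0.66+0j), (-0.65-0j), (-3.31+0j), (1.89-0j), 1.15-0.00j], [(-0.23-0j), (0.23+0j), (1.17-0j), (-0.67+0j), (-0.41+0j)], [(-0.07-0j), (0.07+0j), 0.34-0.00j, (-0.2+0j), (-0.12+0j)]]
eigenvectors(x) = [[(-0.24-0.44j), -0.24+0.44j, 0.13-0.27j, (0.13+0.27j), 0.45+0.00j], [0.13-0.17j, 0.13+0.17j, -0.65+0.00j, -0.65-0.00j, -0.51+0.00j], [(-0.35+0.17j), -0.35-0.17j, (0.1-0.35j), 0.10+0.35j, -0.69+0.00j], [-0.09+0.39j, (-0.09-0.39j), (-0.07-0.59j), (-0.07+0.59j), 0.24+0.00j], [-0.63+0.00j, -0.63-0.00j, -0.04+0.11j, -0.04-0.11j, 0.07+0.00j]]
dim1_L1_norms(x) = [11.61, 8.78, 9.8, 9.22, 8.1]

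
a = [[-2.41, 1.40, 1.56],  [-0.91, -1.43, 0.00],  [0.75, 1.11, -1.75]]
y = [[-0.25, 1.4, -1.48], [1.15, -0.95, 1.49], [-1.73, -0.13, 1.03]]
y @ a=[[-1.78,-3.99,2.2], [-0.79,4.62,-0.81], [5.06,-1.09,-4.5]]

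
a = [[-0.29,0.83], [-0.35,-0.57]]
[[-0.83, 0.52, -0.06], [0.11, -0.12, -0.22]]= a @ [[0.84, -0.43, 0.48], [-0.71, 0.48, 0.09]]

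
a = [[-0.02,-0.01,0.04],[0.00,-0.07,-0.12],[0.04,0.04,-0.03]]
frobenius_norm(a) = 0.16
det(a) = 0.00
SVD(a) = [[-0.23, -0.45, 0.86], [0.97, -0.18, 0.16], [0.08, 0.88, 0.47]] @ diag([0.14259947241873727, 0.07183855798009023, 0.0021475691465048254]) @ [[0.05, -0.44, -0.9],[0.61, 0.72, -0.32],[0.79, -0.53, 0.31]]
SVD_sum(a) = [[-0.0, 0.01, 0.03], [0.01, -0.06, -0.12], [0.00, -0.01, -0.01]] + [[-0.02, -0.02, 0.01], [-0.01, -0.01, 0.0], [0.04, 0.05, -0.02]] + [[0.0, -0.00, 0.00], [0.0, -0.00, 0.0], [0.00, -0.0, 0.0]]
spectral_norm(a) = 0.14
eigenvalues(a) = [0j, (-0.06+0.06j), (-0.06-0.06j)]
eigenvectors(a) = [[-0.79+0.00j,-0.12+0.25j,-0.12-0.25j], [(0.53+0j),(0.85+0j),(0.85-0j)], [(-0.32+0j),-0.06-0.44j,(-0.06+0.44j)]]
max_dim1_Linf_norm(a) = 0.12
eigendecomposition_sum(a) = [[0j, 0j, 0.00+0.00j], [(-0+0j), -0.00-0.00j, -0.00-0.00j], [0.00+0.00j, 0.00+0.00j, 0j]] + [[-0.01-0.00j, (-0.01-0.01j), 0.02-0.01j], [0.00+0.04j, (-0.03+0.03j), -0.06-0.04j], [(0.02-0j), (0.02+0.02j), (-0.02+0.03j)]] + [[-0.01+0.00j, -0.01+0.01j, (0.02+0.01j)],[-0.04j, (-0.03-0.03j), -0.06+0.04j],[0.02+0.00j, (0.02-0.02j), -0.02-0.03j]]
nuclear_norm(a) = 0.22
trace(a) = -0.12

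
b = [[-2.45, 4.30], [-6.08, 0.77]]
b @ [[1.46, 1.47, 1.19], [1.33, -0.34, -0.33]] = [[2.14, -5.06, -4.33], [-7.85, -9.20, -7.49]]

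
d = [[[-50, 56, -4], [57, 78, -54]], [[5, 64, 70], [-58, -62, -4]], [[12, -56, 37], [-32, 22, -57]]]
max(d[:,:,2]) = 70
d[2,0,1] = -56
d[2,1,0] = -32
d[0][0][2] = -4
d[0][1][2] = -54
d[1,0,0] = 5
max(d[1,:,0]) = 5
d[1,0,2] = 70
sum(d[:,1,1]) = 38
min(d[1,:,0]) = -58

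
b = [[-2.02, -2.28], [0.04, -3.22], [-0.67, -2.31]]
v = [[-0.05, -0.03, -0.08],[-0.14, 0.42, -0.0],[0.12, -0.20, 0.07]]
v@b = [[0.15, 0.40],  [0.30, -1.03],  [-0.3, 0.21]]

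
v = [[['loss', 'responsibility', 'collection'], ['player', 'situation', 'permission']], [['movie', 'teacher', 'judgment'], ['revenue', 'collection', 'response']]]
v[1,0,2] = 'judgment'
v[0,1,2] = 'permission'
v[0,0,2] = 'collection'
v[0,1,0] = 'player'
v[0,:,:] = [['loss', 'responsibility', 'collection'], ['player', 'situation', 'permission']]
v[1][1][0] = 'revenue'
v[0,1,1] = 'situation'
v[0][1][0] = 'player'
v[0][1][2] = 'permission'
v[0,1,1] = 'situation'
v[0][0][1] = 'responsibility'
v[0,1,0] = 'player'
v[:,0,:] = [['loss', 'responsibility', 'collection'], ['movie', 'teacher', 'judgment']]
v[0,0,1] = 'responsibility'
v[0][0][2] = 'collection'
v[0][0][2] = 'collection'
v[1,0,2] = 'judgment'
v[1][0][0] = 'movie'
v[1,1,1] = 'collection'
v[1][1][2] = 'response'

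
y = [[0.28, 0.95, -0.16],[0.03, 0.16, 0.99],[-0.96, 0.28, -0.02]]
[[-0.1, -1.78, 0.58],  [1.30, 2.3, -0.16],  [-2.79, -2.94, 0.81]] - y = [[-0.38, -2.73, 0.74], [1.27, 2.14, -1.15], [-1.83, -3.22, 0.83]]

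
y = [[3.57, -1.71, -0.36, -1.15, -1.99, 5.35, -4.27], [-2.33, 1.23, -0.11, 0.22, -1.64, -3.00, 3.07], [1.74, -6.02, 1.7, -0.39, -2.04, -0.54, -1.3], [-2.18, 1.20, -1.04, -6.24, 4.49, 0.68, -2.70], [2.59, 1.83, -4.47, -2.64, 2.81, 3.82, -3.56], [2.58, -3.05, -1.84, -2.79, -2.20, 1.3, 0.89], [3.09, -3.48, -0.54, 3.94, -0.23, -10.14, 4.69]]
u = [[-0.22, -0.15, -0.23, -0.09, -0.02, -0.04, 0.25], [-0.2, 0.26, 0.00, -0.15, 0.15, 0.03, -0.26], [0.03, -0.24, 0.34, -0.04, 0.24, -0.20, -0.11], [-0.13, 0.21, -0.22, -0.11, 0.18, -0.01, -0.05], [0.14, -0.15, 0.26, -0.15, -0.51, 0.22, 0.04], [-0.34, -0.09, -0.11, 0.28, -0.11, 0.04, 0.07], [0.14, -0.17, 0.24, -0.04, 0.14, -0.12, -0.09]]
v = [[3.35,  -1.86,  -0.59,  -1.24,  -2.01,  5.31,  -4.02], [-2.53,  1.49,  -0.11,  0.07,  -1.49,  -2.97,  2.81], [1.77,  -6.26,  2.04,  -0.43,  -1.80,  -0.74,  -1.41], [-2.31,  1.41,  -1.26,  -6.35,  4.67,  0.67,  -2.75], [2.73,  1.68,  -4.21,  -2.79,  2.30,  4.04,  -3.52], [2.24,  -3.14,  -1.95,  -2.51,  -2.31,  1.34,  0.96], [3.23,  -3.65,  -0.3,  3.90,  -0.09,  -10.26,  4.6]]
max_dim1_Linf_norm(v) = 10.26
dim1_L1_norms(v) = [18.38, 11.47, 14.45, 19.42, 21.27, 14.45, 26.03]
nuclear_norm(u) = 2.77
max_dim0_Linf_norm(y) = 10.14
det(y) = 36239.98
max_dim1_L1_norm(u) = 1.47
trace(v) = 8.77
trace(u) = -0.29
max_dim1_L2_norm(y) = 12.74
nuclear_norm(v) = 46.55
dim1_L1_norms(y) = [18.4, 11.6, 13.73, 18.53, 21.72, 14.65, 26.11]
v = y + u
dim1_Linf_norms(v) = [5.31, 2.97, 6.26, 6.35, 4.21, 3.14, 10.26]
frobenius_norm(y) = 22.08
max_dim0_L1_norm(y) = 24.83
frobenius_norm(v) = 22.19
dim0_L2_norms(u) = [0.51, 0.5, 0.6, 0.38, 0.64, 0.33, 0.4]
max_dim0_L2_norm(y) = 12.55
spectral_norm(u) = 0.80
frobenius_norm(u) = 1.30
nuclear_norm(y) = 46.61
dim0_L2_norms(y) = [6.99, 8.18, 5.27, 8.41, 6.62, 12.55, 8.49]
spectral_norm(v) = 16.40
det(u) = 0.00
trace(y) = 9.06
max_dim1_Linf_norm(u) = 0.51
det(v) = 23277.58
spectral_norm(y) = 16.36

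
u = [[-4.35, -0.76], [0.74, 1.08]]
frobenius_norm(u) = 4.61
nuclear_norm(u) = 5.43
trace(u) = -3.27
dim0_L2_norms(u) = [4.41, 1.32]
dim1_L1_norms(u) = [5.11, 1.82]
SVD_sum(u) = [[-4.31, -0.95],[0.93, 0.21]] + [[-0.04,0.19], [-0.19,0.87]]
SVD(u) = [[-0.98, 0.21], [0.21, 0.98]] @ diag([4.5138305241750984, 0.9162063081125048]) @ [[0.98, 0.22], [-0.22, 0.98]]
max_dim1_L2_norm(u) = 4.42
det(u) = -4.14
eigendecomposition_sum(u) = [[-4.33, -0.62], [0.60, 0.09]] + [[-0.02, -0.14], [0.14, 0.99]]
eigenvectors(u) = [[-0.99, 0.14],[0.14, -0.99]]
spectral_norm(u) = 4.51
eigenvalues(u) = [-4.24, 0.97]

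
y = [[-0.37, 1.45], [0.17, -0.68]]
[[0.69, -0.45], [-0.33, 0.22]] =y@[[1.23, -0.81], [0.79, -0.52]]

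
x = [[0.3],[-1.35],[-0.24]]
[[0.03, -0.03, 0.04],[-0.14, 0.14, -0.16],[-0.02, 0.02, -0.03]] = x@ [[0.10, -0.10, 0.12]]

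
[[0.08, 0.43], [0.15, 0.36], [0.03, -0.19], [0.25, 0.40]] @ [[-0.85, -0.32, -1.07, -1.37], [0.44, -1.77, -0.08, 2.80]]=[[0.12, -0.79, -0.12, 1.09], [0.03, -0.69, -0.19, 0.80], [-0.11, 0.33, -0.02, -0.57], [-0.04, -0.79, -0.30, 0.78]]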